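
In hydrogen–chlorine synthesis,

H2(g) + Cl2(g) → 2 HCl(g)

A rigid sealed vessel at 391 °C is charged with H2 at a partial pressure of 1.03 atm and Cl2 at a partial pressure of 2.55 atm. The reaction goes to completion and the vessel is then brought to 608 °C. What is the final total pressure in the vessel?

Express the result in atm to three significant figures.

At constant V, partial pressures at 391 °C are proportional to moles, so apply stoichiometry directly to pressures.
P(Cl2) required for 1.03 atm of H2 = (1/1) × 1.03 = 1.030 atm; available 2.55 atm, so H2 is limiting.
P(Cl2) remaining = 2.55 − (1/1) × 1.03 = 1.520 atm
P(gaseous products) = (2)/1 × 1.03 = 2.060 atm
P_total at 391 °C = 1.520 + 2.060 = 3.580 atm
Scaling to 608 °C: P = 3.580 × 881.15/664.15 = 4.750 atm

4.75 atm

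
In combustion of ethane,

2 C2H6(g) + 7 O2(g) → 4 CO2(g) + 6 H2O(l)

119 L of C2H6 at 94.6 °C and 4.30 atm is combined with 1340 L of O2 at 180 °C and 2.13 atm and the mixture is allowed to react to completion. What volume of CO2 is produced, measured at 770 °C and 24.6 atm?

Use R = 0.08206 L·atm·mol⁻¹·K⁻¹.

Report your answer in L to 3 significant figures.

118 L

n(C2H6) = PV/RT = (4.30 × 119) / (0.08206 × 367.75) = 16.96 mol
n(O2) = PV/RT = (2.13 × 1340) / (0.08206 × 453.15) = 76.76 mol
For 16.96 mol C2H6, stoichiometry requires (7/2) × 16.96 = 59.36 mol O2; 76.76 mol is available, so C2H6 is limiting.
n(CO2) = (4/2) × 16.96 = 33.92 mol
V(CO2) = nRT/P = 33.92 × 0.08206 × 1043.15 / 24.6 = 118.0 L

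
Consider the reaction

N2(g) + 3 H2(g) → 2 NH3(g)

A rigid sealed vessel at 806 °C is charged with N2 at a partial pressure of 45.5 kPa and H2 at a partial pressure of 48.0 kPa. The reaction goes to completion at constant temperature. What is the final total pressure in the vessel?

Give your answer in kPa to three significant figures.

At constant V, partial pressures at 806 °C are proportional to moles, so apply stoichiometry directly to pressures.
P(H2) required for 45.5 kPa of N2 = (3/1) × 45.5 = 136.5 kPa; available 48.0 kPa, so H2 is limiting.
P(N2) remaining = 45.5 − (1/3) × 48.0 = 29.50 kPa
P(gaseous products) = (2)/3 × 48.0 = 32.00 kPa
P_total at 806 °C = 29.50 + 32.00 = 61.50 kPa

61.5 kPa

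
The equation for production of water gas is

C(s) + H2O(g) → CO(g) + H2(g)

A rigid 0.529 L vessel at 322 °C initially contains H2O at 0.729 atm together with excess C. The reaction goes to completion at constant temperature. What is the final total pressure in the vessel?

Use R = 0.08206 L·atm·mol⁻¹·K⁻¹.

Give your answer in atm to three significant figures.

1.46 atm

Rigid vessel, constant T ⇒ P scales with total gas moles (1 → 2).
P_final = (2/1) × 0.729 = 1.458 atm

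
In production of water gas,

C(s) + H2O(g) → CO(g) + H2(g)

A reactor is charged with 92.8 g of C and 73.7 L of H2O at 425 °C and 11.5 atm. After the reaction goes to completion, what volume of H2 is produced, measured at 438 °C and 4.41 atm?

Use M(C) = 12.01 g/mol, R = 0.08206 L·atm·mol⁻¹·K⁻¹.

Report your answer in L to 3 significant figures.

n(C) = 92.8 / 12.01 = 7.727 mol
n(H2O) = PV/RT = (11.5 × 73.7) / (0.08206 × 698.15) = 14.79 mol
For 7.727 mol C, stoichiometry requires (1/1) × 7.727 = 7.727 mol H2O; 14.79 mol is available, so C is limiting.
n(H2) = (1/1) × 7.727 = 7.727 mol
V(H2) = nRT/P = 7.727 × 0.08206 × 711.15 / 4.41 = 102.3 L

102 L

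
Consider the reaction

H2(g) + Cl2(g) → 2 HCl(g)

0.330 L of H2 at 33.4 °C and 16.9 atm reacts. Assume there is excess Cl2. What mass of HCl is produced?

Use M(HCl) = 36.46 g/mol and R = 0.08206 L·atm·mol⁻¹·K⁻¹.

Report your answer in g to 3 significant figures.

n(H2) = PV/RT = (16.9 × 0.330) / (0.08206 × 306.55) = 0.2217 mol
n(HCl) = (2/1) × 0.2217 = 0.4434 mol
m(HCl) = 0.4434 × 36.46 = 16.17 g

16.2 g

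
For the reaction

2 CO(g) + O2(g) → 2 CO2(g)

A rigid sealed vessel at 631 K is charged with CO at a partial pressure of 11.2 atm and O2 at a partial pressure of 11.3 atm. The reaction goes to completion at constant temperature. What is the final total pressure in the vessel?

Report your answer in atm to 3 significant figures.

With V and T fixed, P_i ∝ n_i, so the mole ratios apply directly to partial pressures at 631 K.
P(O2) required for 11.2 atm of CO = (1/2) × 11.2 = 5.600 atm; available 11.3 atm, so CO is limiting.
P(O2) remaining = 11.3 − (1/2) × 11.2 = 5.700 atm
P(gaseous products) = (2)/2 × 11.2 = 11.20 atm
P_total at 631 K = 5.700 + 11.20 = 16.90 atm

16.9 atm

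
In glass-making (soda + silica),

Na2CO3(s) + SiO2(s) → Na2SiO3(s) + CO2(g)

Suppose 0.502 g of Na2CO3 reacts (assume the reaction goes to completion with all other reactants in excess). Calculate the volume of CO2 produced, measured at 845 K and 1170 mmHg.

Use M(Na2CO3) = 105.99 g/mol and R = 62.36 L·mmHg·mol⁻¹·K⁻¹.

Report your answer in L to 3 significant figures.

0.213 L

n(Na2CO3) = 0.5020 / 105.99 = 0.004736 mol
n(CO2) = (1/1) × 0.004736 = 0.004736 mol
V = nRT/P = 0.004736 × 62.36 × 845 / 1170 = 0.2133 L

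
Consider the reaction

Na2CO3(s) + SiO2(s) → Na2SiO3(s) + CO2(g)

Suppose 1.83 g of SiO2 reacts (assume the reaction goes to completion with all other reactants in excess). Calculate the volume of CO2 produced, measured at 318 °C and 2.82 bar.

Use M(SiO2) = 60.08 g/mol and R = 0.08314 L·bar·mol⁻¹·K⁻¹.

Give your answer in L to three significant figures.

n(SiO2) = 1.830 / 60.08 = 0.03046 mol
n(CO2) = (1/1) × 0.03046 = 0.03046 mol
V = nRT/P = 0.03046 × 0.08314 × 591.15 / 2.82 = 0.5309 L

0.531 L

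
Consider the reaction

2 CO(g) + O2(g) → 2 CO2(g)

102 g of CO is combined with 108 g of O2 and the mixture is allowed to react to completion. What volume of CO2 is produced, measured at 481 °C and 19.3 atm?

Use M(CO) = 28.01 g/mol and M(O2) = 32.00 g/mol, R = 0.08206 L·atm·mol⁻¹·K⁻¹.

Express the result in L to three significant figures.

n(CO) = 102 / 28.01 = 3.642 mol
n(O2) = 108 / 32.00 = 3.375 mol
For 3.642 mol CO, stoichiometry requires (1/2) × 3.642 = 1.821 mol O2; 3.375 mol is available, so CO is limiting.
n(CO2) = (2/2) × 3.642 = 3.642 mol
V(CO2) = nRT/P = 3.642 × 0.08206 × 754.15 / 19.3 = 11.68 L

11.7 L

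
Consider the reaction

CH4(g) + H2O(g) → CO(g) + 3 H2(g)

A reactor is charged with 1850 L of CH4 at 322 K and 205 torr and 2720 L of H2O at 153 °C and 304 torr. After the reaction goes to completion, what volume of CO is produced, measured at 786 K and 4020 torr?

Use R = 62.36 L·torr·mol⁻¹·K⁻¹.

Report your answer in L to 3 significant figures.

n(CH4) = PV/RT = (205 × 1850) / (62.36 × 322) = 18.89 mol
n(H2O) = PV/RT = (304 × 2720) / (62.36 × 426.15) = 31.12 mol
For 18.89 mol CH4, stoichiometry requires (1/1) × 18.89 = 18.89 mol H2O; 31.12 mol is available, so CH4 is limiting.
n(CO) = (1/1) × 18.89 = 18.89 mol
V(CO) = nRT/P = 18.89 × 62.36 × 786 / 4020 = 230.3 L

230 L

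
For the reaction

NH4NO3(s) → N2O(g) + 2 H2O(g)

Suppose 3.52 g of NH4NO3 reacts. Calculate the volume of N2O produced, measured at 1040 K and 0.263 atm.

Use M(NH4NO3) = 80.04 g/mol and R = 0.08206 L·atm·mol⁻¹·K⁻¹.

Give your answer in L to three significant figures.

n(NH4NO3) = 3.520 / 80.04 = 0.04398 mol
n(N2O) = (1/1) × 0.04398 = 0.04398 mol
V = nRT/P = 0.04398 × 0.08206 × 1040 / 0.263 = 14.27 L

14.3 L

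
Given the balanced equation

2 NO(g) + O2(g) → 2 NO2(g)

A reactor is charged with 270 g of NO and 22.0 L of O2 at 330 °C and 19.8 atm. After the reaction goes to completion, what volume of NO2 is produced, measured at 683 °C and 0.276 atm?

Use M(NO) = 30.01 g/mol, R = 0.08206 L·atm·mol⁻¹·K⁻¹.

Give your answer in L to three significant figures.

n(NO) = 270 / 30.01 = 8.997 mol
n(O2) = PV/RT = (19.8 × 22.0) / (0.08206 × 603.15) = 8.801 mol
For 8.997 mol NO, stoichiometry requires (1/2) × 8.997 = 4.498 mol O2; 8.801 mol is available, so NO is limiting.
n(NO2) = (2/2) × 8.997 = 8.997 mol
V(NO2) = nRT/P = 8.997 × 0.08206 × 956.15 / 0.276 = 2558 L

2560 L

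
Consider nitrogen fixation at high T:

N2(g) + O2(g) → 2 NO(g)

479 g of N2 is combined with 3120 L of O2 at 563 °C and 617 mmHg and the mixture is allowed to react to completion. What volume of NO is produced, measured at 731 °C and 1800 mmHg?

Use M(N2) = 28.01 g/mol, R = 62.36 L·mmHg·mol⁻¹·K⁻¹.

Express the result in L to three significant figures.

1190 L

n(N2) = 479 / 28.01 = 17.10 mol
n(O2) = PV/RT = (617 × 3120) / (62.36 × 836.15) = 36.92 mol
For 17.10 mol N2, stoichiometry requires (1/1) × 17.10 = 17.10 mol O2; 36.92 mol is available, so N2 is limiting.
n(NO) = (2/1) × 17.10 = 34.20 mol
V(NO) = nRT/P = 34.20 × 62.36 × 1004.15 / 1800 = 1190 L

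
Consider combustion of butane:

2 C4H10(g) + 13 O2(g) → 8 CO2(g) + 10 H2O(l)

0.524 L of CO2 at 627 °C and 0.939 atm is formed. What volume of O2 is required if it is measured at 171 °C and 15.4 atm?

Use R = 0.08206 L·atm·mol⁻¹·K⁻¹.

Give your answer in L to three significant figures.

n(CO2) = PV/RT = (0.939 × 0.524) / (0.08206 × 900.15) = 0.006661 mol
n(O2) = (13/8) × 0.006661 = 0.01082 mol
V = nRT/P = 0.01082 × 0.08206 × 444.15 / 15.4 = 0.02561 L

0.0256 L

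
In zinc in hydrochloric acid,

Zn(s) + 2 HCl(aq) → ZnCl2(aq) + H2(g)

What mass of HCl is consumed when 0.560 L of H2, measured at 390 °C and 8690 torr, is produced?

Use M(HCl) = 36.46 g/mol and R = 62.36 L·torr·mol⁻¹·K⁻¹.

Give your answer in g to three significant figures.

8.58 g

n(H2) = PV/RT = (8690 × 0.560) / (62.36 × 663.15) = 0.1177 mol
n(HCl) = (2/1) × 0.1177 = 0.2354 mol
m(HCl) = 0.2354 × 36.46 = 8.583 g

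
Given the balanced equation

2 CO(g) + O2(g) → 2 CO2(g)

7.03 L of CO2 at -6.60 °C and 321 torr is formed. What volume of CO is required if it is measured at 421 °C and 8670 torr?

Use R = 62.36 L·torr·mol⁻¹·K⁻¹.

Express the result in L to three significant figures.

n(CO2) = PV/RT = (321 × 7.03) / (62.36 × 266.55) = 0.1358 mol
n(CO) = (2/2) × 0.1358 = 0.1358 mol
V = nRT/P = 0.1358 × 62.36 × 694.15 / 8670 = 0.6780 L

0.678 L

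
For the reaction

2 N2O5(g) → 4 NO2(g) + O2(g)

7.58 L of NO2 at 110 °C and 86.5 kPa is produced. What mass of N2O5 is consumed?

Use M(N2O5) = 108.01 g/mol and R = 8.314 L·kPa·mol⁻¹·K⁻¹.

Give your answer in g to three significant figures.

11.1 g

n(NO2) = PV/RT = (86.5 × 7.58) / (8.314 × 383.15) = 0.2058 mol
n(N2O5) = (2/4) × 0.2058 = 0.1029 mol
m(N2O5) = 0.1029 × 108.01 = 11.11 g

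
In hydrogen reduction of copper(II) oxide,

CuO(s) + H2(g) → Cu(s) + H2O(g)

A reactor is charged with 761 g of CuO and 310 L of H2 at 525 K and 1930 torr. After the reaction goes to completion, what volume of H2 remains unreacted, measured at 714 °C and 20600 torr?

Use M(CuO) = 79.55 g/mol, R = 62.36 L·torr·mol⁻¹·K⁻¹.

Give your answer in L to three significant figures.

n(CuO) = 761 / 79.55 = 9.566 mol
n(H2) = PV/RT = (1930 × 310) / (62.36 × 525) = 18.27 mol
For 9.566 mol CuO, stoichiometry requires (1/1) × 9.566 = 9.566 mol H2; 18.27 mol is available, so CuO is limiting.
n(H2) consumed = (1/1) × 9.566 = 9.566 mol; remaining = 18.27 − 9.566 = 8.704 mol
V(H2) = nRT/P = 8.704 × 62.36 × 987.15 / 20600 = 26.01 L

26.0 L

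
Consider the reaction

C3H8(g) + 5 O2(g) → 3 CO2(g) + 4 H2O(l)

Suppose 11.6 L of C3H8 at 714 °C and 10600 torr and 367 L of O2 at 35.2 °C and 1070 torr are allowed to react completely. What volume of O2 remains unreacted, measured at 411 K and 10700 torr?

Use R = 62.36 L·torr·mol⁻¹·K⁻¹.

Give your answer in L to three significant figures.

n(C3H8) = PV/RT = (10600 × 11.6) / (62.36 × 987.15) = 1.997 mol
n(O2) = PV/RT = (1070 × 367) / (62.36 × 308.35) = 20.42 mol
For 1.997 mol C3H8, stoichiometry requires (5/1) × 1.997 = 9.985 mol O2; 20.42 mol is available, so C3H8 is limiting.
n(O2) consumed = (5/1) × 1.997 = 9.985 mol; remaining = 20.42 − 9.985 = 10.44 mol
V(O2) = nRT/P = 10.44 × 62.36 × 411 / 10700 = 25.01 L

25.0 L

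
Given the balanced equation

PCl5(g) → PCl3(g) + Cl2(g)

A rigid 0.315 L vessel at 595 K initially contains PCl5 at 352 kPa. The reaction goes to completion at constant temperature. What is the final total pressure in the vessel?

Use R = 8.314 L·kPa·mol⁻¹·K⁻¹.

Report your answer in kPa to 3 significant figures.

704 kPa

Rigid vessel, constant T ⇒ P scales with total gas moles (1 → 2).
P_final = (2/1) × 352 = 704.0 kPa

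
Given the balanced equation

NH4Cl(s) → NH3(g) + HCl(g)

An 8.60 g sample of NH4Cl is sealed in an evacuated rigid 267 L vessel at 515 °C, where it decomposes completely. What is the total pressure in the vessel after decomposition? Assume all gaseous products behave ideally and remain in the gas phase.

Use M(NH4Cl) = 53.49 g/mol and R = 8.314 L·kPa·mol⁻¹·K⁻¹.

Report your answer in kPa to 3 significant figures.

7.89 kPa

n(NH4Cl) = 8.60 / 53.49 = 0.1608 mol
n(gas produced) = (2/1) × 0.1608 = 0.3216 mol
P = nRT/V = 0.3216 × 8.314 × 788.15 / 267 = 7.893 kPa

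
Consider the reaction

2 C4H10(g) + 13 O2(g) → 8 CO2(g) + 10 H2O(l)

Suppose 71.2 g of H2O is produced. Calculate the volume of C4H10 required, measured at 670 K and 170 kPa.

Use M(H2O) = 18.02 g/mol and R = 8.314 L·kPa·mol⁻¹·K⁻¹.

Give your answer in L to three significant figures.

n(H2O) = 71.20 / 18.02 = 3.951 mol
n(C4H10) = (2/10) × 3.951 = 0.7902 mol
V = nRT/P = 0.7902 × 8.314 × 670 / 170 = 25.89 L

25.9 L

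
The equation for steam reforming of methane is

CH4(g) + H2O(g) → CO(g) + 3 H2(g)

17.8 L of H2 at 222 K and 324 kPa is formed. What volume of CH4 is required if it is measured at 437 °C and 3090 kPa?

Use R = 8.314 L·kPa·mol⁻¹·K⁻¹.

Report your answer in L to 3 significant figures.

1.99 L

n(H2) = PV/RT = (324 × 17.8) / (8.314 × 222) = 3.125 mol
n(CH4) = (1/3) × 3.125 = 1.042 mol
V = nRT/P = 1.042 × 8.314 × 710.15 / 3090 = 1.991 L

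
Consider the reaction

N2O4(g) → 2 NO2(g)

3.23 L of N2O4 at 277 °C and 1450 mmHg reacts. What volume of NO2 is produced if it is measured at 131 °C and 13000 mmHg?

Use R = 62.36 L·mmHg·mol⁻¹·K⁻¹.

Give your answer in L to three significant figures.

0.529 L

n(N2O4) = PV/RT = (1450 × 3.23) / (62.36 × 550.15) = 0.1365 mol
n(NO2) = (2/1) × 0.1365 = 0.2730 mol
V = nRT/P = 0.2730 × 62.36 × 404.15 / 13000 = 0.5293 L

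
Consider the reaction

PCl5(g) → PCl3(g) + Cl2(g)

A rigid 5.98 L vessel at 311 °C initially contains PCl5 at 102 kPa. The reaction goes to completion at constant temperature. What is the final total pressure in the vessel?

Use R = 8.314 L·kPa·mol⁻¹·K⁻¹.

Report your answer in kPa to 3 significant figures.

Since T and V are fixed, P_final/P_initial = n_final/n_initial = 2/1.
P_final = (2/1) × 102 = 204.0 kPa

204 kPa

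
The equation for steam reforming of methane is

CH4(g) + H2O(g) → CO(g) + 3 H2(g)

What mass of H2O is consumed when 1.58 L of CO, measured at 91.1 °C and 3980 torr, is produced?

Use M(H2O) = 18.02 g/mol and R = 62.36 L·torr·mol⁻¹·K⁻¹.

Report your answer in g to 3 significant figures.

4.99 g

n(CO) = PV/RT = (3980 × 1.58) / (62.36 × 364.25) = 0.2768 mol
n(H2O) = (1/1) × 0.2768 = 0.2768 mol
m(H2O) = 0.2768 × 18.02 = 4.988 g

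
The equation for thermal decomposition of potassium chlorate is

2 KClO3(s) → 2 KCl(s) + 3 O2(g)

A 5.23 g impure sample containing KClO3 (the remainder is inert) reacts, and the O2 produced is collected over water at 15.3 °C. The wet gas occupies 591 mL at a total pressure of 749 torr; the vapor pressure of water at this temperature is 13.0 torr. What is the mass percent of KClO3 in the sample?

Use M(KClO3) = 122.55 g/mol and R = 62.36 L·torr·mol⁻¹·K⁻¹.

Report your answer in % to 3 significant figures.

37.8 %

P(O2) = 749 − 13.0 = 736.0 torr
n(O2) = PV/RT = (736.0 × 0.5910) / (62.36 × 288.45) = 0.02418 mol
n(KClO3) = (2/3) × 0.02418 = 0.01612 mol
m(KClO3) = 0.01612 × 122.55 = 1.976 g
%KClO3 = 1.976 / 5.23 × 100 = 37.78%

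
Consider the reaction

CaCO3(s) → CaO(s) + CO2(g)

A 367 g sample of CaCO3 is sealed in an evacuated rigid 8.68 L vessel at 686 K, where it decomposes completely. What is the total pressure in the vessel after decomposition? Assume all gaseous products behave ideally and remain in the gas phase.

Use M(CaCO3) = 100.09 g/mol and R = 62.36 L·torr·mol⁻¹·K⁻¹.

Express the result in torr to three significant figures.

n(CaCO3) = 367 / 100.09 = 3.667 mol
n(gas produced) = (1/1) × 3.667 = 3.667 mol
P = nRT/V = 3.667 × 62.36 × 686 / 8.68 = 18070 torr

18100 torr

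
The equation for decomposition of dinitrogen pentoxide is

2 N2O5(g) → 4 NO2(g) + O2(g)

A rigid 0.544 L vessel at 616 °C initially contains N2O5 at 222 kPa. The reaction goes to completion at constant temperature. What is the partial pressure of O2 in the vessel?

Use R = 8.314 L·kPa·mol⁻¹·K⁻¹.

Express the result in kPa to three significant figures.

111 kPa

n(N2O5)₀ = PV/RT = (222 × 0.544) / (8.314 × 889.15) = 0.01634 mol
n(O2) = (1/2) × 0.01634 = 0.008170 mol
P(O2) = nRT/V = 0.008170 × 8.314 × 889.15 / 0.544 = 111.0 kPa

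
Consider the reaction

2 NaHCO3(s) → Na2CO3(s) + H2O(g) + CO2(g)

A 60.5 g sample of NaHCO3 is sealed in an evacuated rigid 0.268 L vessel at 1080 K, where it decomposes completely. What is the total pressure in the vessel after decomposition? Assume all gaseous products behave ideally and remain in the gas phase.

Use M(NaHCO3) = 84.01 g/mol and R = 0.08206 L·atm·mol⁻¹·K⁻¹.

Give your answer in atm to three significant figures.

238 atm

n(NaHCO3) = 60.5 / 84.01 = 0.7202 mol
n(gas produced) = (2/2) × 0.7202 = 0.7202 mol
P = nRT/V = 0.7202 × 0.08206 × 1080 / 0.268 = 238.2 atm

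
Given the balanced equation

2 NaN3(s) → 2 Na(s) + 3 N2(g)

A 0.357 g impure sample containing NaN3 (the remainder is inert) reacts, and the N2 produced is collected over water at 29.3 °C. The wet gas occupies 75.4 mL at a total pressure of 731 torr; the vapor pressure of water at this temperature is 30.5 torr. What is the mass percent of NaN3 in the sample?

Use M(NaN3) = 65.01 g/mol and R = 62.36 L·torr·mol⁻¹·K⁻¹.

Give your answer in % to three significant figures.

34.0 %

P(N2) = 731 − 30.5 = 700.5 torr
n(N2) = PV/RT = (700.5 × 0.07540) / (62.36 × 302.45) = 0.002800 mol
n(NaN3) = (2/3) × 0.002800 = 0.001867 mol
m(NaN3) = 0.001867 × 65.01 = 0.1214 g
%NaN3 = 0.1214 / 0.357 × 100 = 34.01%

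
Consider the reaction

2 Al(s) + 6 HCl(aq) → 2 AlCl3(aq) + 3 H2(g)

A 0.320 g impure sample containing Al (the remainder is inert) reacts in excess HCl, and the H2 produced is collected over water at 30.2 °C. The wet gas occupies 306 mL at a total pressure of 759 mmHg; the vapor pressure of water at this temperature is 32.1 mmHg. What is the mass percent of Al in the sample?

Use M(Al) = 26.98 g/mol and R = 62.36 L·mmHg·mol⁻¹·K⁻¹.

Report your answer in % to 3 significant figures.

66.1 %

P(H2) = 759 − 32.1 = 726.9 mmHg
n(H2) = PV/RT = (726.9 × 0.3060) / (62.36 × 303.35) = 0.01176 mol
n(Al) = (2/3) × 0.01176 = 0.007840 mol
m(Al) = 0.007840 × 26.98 = 0.2115 g
%Al = 0.2115 / 0.320 × 100 = 66.09%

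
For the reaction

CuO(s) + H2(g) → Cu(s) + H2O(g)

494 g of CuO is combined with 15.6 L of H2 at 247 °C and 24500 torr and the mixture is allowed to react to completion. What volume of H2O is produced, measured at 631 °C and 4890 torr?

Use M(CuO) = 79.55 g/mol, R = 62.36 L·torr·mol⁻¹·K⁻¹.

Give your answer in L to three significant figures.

n(CuO) = 494 / 79.55 = 6.210 mol
n(H2) = PV/RT = (24500 × 15.6) / (62.36 × 520.15) = 11.78 mol
For 6.210 mol CuO, stoichiometry requires (1/1) × 6.210 = 6.210 mol H2; 11.78 mol is available, so CuO is limiting.
n(H2O) = (1/1) × 6.210 = 6.210 mol
V(H2O) = nRT/P = 6.210 × 62.36 × 904.15 / 4890 = 71.60 L

71.6 L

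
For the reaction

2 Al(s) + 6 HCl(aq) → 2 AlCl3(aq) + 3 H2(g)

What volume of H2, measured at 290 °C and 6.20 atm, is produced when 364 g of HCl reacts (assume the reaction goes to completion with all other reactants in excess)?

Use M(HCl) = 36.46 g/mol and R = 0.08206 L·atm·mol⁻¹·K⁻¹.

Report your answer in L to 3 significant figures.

n(HCl) = 364.0 / 36.46 = 9.984 mol
n(H2) = (3/6) × 9.984 = 4.992 mol
V = nRT/P = 4.992 × 0.08206 × 563.15 / 6.20 = 37.21 L

37.2 L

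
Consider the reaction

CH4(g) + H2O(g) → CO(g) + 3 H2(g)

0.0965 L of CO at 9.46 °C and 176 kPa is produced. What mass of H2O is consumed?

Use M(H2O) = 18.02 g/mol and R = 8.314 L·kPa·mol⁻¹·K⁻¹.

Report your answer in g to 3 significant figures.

0.130 g

n(CO) = PV/RT = (176 × 0.0965) / (8.314 × 282.61) = 0.007228 mol
n(H2O) = (1/1) × 0.007228 = 0.007228 mol
m(H2O) = 0.007228 × 18.02 = 0.1302 g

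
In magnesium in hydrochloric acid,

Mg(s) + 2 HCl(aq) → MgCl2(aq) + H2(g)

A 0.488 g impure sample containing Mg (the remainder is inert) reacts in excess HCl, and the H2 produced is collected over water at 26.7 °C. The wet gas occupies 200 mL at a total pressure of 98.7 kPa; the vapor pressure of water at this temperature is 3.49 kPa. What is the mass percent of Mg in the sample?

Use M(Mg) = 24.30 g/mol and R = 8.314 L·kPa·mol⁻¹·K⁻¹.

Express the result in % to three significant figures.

P(H2) = 98.7 − 3.49 = 95.21 kPa
n(H2) = PV/RT = (95.21 × 0.2000) / (8.314 × 299.85) = 0.007638 mol
n(Mg) = (1/1) × 0.007638 = 0.007638 mol
m(Mg) = 0.007638 × 24.30 = 0.1856 g
%Mg = 0.1856 / 0.488 × 100 = 38.03%

38.0 %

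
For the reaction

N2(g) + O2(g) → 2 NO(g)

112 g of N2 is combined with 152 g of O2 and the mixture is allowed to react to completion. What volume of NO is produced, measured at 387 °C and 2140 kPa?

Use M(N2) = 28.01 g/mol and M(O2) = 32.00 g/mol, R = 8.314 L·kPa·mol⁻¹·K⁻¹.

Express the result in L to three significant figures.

n(N2) = 112 / 28.01 = 3.999 mol
n(O2) = 152 / 32.00 = 4.750 mol
For 3.999 mol N2, stoichiometry requires (1/1) × 3.999 = 3.999 mol O2; 4.750 mol is available, so N2 is limiting.
n(NO) = (2/1) × 3.999 = 7.998 mol
V(NO) = nRT/P = 7.998 × 8.314 × 660.15 / 2140 = 20.51 L

20.5 L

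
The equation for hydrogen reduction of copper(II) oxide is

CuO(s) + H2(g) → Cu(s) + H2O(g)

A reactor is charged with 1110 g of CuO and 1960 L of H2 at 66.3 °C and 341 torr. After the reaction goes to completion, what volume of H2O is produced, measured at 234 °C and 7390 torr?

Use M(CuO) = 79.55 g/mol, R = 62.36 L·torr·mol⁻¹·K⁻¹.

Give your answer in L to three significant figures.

n(CuO) = 1110 / 79.55 = 13.95 mol
n(H2) = PV/RT = (341 × 1960) / (62.36 × 339.45) = 31.57 mol
For 13.95 mol CuO, stoichiometry requires (1/1) × 13.95 = 13.95 mol H2; 31.57 mol is available, so CuO is limiting.
n(H2O) = (1/1) × 13.95 = 13.95 mol
V(H2O) = nRT/P = 13.95 × 62.36 × 507.15 / 7390 = 59.70 L

59.7 L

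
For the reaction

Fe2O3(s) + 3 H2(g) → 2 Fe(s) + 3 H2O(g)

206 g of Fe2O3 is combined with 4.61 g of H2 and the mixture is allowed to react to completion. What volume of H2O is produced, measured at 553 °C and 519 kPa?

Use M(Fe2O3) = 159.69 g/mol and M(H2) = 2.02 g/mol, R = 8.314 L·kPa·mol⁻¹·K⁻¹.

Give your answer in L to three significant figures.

n(Fe2O3) = 206 / 159.69 = 1.290 mol
n(H2) = 4.61 / 2.02 = 2.282 mol
For 1.290 mol Fe2O3, stoichiometry requires (3/1) × 1.290 = 3.870 mol H2; 2.282 mol is available, so H2 is limiting.
n(H2O) = (3/3) × 2.282 = 2.282 mol
V(H2O) = nRT/P = 2.282 × 8.314 × 826.15 / 519 = 30.20 L

30.2 L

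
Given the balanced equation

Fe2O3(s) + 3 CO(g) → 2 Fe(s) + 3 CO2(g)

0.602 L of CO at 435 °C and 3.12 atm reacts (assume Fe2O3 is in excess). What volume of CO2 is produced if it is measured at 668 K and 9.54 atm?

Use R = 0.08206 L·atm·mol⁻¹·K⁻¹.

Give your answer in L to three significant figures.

0.186 L

n(CO) = PV/RT = (3.12 × 0.602) / (0.08206 × 708.15) = 0.03232 mol
n(CO2) = (3/3) × 0.03232 = 0.03232 mol
V = nRT/P = 0.03232 × 0.08206 × 668 / 9.54 = 0.1857 L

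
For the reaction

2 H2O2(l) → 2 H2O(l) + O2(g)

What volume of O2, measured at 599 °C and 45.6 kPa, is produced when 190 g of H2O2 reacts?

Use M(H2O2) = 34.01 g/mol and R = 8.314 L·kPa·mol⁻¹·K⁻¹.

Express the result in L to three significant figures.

n(H2O2) = 190.0 / 34.01 = 5.587 mol
n(O2) = (1/2) × 5.587 = 2.793 mol
V = nRT/P = 2.793 × 8.314 × 872.15 / 45.6 = 444.1 L

444 L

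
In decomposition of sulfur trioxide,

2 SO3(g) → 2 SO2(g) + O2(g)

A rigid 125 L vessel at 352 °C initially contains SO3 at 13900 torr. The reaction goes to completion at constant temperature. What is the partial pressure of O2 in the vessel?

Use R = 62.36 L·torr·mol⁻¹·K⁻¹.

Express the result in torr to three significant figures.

n(SO3)₀ = PV/RT = (13900 × 125) / (62.36 × 625.15) = 44.57 mol
n(O2) = (1/2) × 44.57 = 22.29 mol
P(O2) = nRT/V = 22.29 × 62.36 × 625.15 / 125 = 6952 torr

6950 torr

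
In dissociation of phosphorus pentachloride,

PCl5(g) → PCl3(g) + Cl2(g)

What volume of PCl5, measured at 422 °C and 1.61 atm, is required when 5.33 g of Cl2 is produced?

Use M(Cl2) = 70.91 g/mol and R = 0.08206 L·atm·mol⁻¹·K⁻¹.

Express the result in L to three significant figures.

2.66 L

n(Cl2) = 5.330 / 70.91 = 0.07517 mol
n(PCl5) = (1/1) × 0.07517 = 0.07517 mol
V = nRT/P = 0.07517 × 0.08206 × 695.15 / 1.61 = 2.663 L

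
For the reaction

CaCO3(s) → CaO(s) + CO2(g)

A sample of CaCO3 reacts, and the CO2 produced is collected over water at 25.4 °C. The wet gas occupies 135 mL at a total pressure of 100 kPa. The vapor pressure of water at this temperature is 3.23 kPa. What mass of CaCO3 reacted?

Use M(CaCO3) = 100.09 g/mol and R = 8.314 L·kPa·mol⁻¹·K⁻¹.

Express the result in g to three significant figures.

P(CO2) = 100 − 3.23 = 96.77 kPa
n(CO2) = PV/RT = (96.77 × 0.1350) / (8.314 × 298.55) = 0.005263 mol
n(CaCO3) = (1/1) × 0.005263 = 0.005263 mol
m(CaCO3) = 0.005263 × 100.09 = 0.5268 g

0.527 g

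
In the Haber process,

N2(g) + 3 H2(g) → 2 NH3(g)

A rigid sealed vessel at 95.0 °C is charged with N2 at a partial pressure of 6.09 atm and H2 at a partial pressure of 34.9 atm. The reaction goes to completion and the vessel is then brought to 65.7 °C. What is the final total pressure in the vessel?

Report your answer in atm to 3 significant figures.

Because the vessel is rigid and T is held at 95.0 °C, work the stoichiometry in partial pressures (P_i = n_iRT/V).
P(H2) required for 6.09 atm of N2 = (3/1) × 6.09 = 18.27 atm; available 34.9 atm, so N2 is limiting.
P(H2) remaining = 34.9 − (3/1) × 6.09 = 16.63 atm
P(gaseous products) = (2)/1 × 6.09 = 12.18 atm
P_total at 95.0 °C = 16.63 + 12.18 = 28.81 atm
Scaling to 65.7 °C: P = 28.81 × 338.85/368.15 = 26.52 atm

26.5 atm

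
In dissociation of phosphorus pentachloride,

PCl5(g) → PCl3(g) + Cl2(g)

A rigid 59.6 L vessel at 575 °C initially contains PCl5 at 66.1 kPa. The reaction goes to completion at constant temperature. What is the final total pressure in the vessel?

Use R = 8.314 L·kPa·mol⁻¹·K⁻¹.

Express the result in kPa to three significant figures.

132 kPa

Rigid vessel, constant T ⇒ P scales with total gas moles (1 → 2).
P_final = (2/1) × 66.1 = 132.2 kPa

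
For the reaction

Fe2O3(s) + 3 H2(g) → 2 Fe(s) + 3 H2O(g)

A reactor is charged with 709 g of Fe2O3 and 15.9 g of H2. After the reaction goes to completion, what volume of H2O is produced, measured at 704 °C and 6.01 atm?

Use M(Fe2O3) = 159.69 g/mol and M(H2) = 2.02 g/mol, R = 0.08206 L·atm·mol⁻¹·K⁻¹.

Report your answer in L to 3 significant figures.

n(Fe2O3) = 709 / 159.69 = 4.440 mol
n(H2) = 15.9 / 2.02 = 7.871 mol
For 4.440 mol Fe2O3, stoichiometry requires (3/1) × 4.440 = 13.32 mol H2; 7.871 mol is available, so H2 is limiting.
n(H2O) = (3/3) × 7.871 = 7.871 mol
V(H2O) = nRT/P = 7.871 × 0.08206 × 977.15 / 6.01 = 105.0 L

105 L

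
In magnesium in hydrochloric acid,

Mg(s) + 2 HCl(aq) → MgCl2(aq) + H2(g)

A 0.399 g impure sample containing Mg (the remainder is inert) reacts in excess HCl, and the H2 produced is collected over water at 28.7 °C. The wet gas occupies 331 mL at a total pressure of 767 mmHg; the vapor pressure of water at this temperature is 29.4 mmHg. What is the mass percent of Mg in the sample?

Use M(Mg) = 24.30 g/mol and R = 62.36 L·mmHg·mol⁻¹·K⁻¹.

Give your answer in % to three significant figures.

P(H2) = 767 − 29.4 = 737.6 mmHg
n(H2) = PV/RT = (737.6 × 0.3310) / (62.36 × 301.85) = 0.01297 mol
n(Mg) = (1/1) × 0.01297 = 0.01297 mol
m(Mg) = 0.01297 × 24.30 = 0.3152 g
%Mg = 0.3152 / 0.399 × 100 = 79.00%

79.0 %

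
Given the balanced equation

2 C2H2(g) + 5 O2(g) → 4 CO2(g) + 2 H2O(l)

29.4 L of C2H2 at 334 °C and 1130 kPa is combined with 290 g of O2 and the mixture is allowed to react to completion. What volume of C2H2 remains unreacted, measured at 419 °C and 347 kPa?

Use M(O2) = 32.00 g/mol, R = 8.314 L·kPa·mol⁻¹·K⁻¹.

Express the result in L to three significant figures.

n(C2H2) = PV/RT = (1130 × 29.4) / (8.314 × 607.15) = 6.581 mol
n(O2) = 290 / 32.00 = 9.062 mol
For 6.581 mol C2H2, stoichiometry requires (5/2) × 6.581 = 16.45 mol O2; 9.062 mol is available, so O2 is limiting.
n(C2H2) consumed = (2/5) × 9.062 = 3.625 mol; remaining = 6.581 − 3.625 = 2.956 mol
V(C2H2) = nRT/P = 2.956 × 8.314 × 692.15 / 347 = 49.02 L

49.0 L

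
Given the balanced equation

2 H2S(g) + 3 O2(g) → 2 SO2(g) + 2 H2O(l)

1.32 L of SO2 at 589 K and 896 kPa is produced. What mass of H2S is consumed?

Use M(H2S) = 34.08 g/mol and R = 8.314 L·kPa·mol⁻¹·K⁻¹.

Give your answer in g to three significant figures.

n(SO2) = PV/RT = (896 × 1.32) / (8.314 × 589) = 0.2415 mol
n(H2S) = (2/2) × 0.2415 = 0.2415 mol
m(H2S) = 0.2415 × 34.08 = 8.230 g

8.23 g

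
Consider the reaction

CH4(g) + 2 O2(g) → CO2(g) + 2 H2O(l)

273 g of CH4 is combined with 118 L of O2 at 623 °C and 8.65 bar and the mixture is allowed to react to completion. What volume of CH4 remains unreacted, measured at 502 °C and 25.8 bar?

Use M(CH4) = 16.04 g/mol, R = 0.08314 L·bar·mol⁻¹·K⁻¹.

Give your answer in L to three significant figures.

25.4 L

n(CH4) = 273 / 16.04 = 17.02 mol
n(O2) = PV/RT = (8.65 × 118) / (0.08314 × 896.15) = 13.70 mol
For 17.02 mol CH4, stoichiometry requires (2/1) × 17.02 = 34.04 mol O2; 13.70 mol is available, so O2 is limiting.
n(CH4) consumed = (1/2) × 13.70 = 6.850 mol; remaining = 17.02 − 6.850 = 10.17 mol
V(CH4) = nRT/P = 10.17 × 0.08314 × 775.15 / 25.8 = 25.40 L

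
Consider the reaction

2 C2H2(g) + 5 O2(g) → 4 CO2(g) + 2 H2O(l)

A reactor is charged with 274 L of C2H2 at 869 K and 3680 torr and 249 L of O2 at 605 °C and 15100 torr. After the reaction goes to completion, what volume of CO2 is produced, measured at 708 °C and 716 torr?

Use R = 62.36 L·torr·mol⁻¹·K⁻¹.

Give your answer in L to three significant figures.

3180 L

n(C2H2) = PV/RT = (3680 × 274) / (62.36 × 869) = 18.61 mol
n(O2) = PV/RT = (15100 × 249) / (62.36 × 878.15) = 68.66 mol
For 18.61 mol C2H2, stoichiometry requires (5/2) × 18.61 = 46.52 mol O2; 68.66 mol is available, so C2H2 is limiting.
n(CO2) = (4/2) × 18.61 = 37.22 mol
V(CO2) = nRT/P = 37.22 × 62.36 × 981.15 / 716 = 3181 L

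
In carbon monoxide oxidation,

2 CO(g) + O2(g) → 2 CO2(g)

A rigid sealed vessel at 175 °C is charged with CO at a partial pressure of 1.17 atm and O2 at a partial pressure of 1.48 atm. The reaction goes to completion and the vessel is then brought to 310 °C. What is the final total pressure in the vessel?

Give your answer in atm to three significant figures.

2.69 atm

At constant V, partial pressures at 175 °C are proportional to moles, so apply stoichiometry directly to pressures.
P(O2) required for 1.17 atm of CO = (1/2) × 1.17 = 0.5850 atm; available 1.48 atm, so CO is limiting.
P(O2) remaining = 1.48 − (1/2) × 1.17 = 0.8950 atm
P(gaseous products) = (2)/2 × 1.17 = 1.170 atm
P_total at 175 °C = 0.8950 + 1.170 = 2.065 atm
Scaling to 310 °C: P = 2.065 × 583.15/448.15 = 2.687 atm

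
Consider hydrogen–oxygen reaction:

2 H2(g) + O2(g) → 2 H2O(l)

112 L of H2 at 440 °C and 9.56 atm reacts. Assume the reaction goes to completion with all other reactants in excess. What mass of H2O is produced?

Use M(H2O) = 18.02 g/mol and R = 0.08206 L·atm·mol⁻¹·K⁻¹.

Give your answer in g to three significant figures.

n(H2) = PV/RT = (9.56 × 112) / (0.08206 × 713.15) = 18.30 mol
n(H2O) = (2/2) × 18.30 = 18.30 mol
m(H2O) = 18.30 × 18.02 = 329.8 g

330 g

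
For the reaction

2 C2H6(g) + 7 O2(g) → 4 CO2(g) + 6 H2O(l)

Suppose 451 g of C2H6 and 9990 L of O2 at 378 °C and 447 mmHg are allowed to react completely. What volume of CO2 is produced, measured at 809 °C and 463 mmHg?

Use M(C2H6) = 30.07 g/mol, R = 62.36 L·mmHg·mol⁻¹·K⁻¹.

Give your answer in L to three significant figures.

4370 L

n(C2H6) = 451 / 30.07 = 15.00 mol
n(O2) = PV/RT = (447 × 9990) / (62.36 × 651.15) = 110.0 mol
For 15.00 mol C2H6, stoichiometry requires (7/2) × 15.00 = 52.50 mol O2; 110.0 mol is available, so C2H6 is limiting.
n(CO2) = (4/2) × 15.00 = 30.00 mol
V(CO2) = nRT/P = 30.00 × 62.36 × 1082.15 / 463 = 4373 L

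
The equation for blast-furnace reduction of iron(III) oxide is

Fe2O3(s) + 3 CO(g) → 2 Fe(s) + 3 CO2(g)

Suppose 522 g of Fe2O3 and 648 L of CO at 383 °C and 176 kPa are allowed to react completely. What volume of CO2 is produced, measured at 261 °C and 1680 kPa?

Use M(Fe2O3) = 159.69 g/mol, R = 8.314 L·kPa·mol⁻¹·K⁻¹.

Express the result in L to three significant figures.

25.9 L

n(Fe2O3) = 522 / 159.69 = 3.269 mol
n(CO) = PV/RT = (176 × 648) / (8.314 × 656.15) = 20.91 mol
For 3.269 mol Fe2O3, stoichiometry requires (3/1) × 3.269 = 9.807 mol CO; 20.91 mol is available, so Fe2O3 is limiting.
n(CO2) = (3/1) × 3.269 = 9.807 mol
V(CO2) = nRT/P = 9.807 × 8.314 × 534.15 / 1680 = 25.92 L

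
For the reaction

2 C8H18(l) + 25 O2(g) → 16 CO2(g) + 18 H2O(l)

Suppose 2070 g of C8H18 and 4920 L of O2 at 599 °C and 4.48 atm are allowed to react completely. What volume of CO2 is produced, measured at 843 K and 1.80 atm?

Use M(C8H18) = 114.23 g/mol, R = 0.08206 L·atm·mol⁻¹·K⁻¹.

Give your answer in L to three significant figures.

n(C8H18) = 2070 / 114.23 = 18.12 mol
n(O2) = PV/RT = (4.48 × 4920) / (0.08206 × 872.15) = 308.0 mol
For 18.12 mol C8H18, stoichiometry requires (25/2) × 18.12 = 226.5 mol O2; 308.0 mol is available, so C8H18 is limiting.
n(CO2) = (16/2) × 18.12 = 145.0 mol
V(CO2) = nRT/P = 145.0 × 0.08206 × 843 / 1.80 = 5573 L

5570 L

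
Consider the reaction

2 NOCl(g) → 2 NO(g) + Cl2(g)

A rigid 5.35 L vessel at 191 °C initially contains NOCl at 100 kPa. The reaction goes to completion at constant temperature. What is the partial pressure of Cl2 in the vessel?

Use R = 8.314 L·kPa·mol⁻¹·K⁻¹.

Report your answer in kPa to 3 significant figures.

50.0 kPa

n(NOCl)₀ = PV/RT = (100 × 5.35) / (8.314 × 464.15) = 0.1386 mol
n(Cl2) = (1/2) × 0.1386 = 0.06930 mol
P(Cl2) = nRT/V = 0.06930 × 8.314 × 464.15 / 5.35 = 49.99 kPa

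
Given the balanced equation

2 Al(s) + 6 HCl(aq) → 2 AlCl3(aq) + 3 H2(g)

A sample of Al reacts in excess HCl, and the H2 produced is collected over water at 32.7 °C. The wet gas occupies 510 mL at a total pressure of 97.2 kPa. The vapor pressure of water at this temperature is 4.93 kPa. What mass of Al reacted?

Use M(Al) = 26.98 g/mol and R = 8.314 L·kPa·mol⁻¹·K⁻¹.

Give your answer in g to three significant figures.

0.333 g

P(H2) = 97.2 − 4.93 = 92.27 kPa
n(H2) = PV/RT = (92.27 × 0.5100) / (8.314 × 305.85) = 0.01851 mol
n(Al) = (2/3) × 0.01851 = 0.01234 mol
m(Al) = 0.01234 × 26.98 = 0.3329 g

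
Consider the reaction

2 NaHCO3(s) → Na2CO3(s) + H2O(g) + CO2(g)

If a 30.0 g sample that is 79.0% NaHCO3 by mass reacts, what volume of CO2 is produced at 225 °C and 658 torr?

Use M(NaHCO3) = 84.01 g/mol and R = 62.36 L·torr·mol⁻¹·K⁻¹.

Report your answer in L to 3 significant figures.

mass of NaHCO3 = 30.0 × 79.0/100 = 23.70 g
n(NaHCO3) = 23.70 / 84.01 = 0.2821 mol
n(CO2) = (1/2) × 0.2821 = 0.1411 mol
V = nRT/P = 0.1411 × 62.36 × 498.15 / 658 = 6.661 L

6.66 L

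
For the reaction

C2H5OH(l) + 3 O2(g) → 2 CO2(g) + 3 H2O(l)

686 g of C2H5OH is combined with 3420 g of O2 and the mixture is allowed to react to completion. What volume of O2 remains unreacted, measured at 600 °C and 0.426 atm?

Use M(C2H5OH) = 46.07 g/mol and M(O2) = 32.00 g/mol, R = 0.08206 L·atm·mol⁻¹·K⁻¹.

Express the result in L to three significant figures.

10500 L

n(C2H5OH) = 686 / 46.07 = 14.89 mol
n(O2) = 3420 / 32.00 = 106.9 mol
For 14.89 mol C2H5OH, stoichiometry requires (3/1) × 14.89 = 44.67 mol O2; 106.9 mol is available, so C2H5OH is limiting.
n(O2) consumed = (3/1) × 14.89 = 44.67 mol; remaining = 106.9 − 44.67 = 62.23 mol
V(O2) = nRT/P = 62.23 × 0.08206 × 873.15 / 0.426 = 10470 L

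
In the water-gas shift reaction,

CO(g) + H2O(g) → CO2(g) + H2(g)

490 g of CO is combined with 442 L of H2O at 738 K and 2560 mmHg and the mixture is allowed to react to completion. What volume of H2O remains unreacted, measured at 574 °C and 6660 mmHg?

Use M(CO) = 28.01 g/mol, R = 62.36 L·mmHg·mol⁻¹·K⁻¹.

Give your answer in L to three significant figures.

56.3 L

n(CO) = 490 / 28.01 = 17.49 mol
n(H2O) = PV/RT = (2560 × 442) / (62.36 × 738) = 24.59 mol
For 17.49 mol CO, stoichiometry requires (1/1) × 17.49 = 17.49 mol H2O; 24.59 mol is available, so CO is limiting.
n(H2O) consumed = (1/1) × 17.49 = 17.49 mol; remaining = 24.59 − 17.49 = 7.100 mol
V(H2O) = nRT/P = 7.100 × 62.36 × 847.15 / 6660 = 56.32 L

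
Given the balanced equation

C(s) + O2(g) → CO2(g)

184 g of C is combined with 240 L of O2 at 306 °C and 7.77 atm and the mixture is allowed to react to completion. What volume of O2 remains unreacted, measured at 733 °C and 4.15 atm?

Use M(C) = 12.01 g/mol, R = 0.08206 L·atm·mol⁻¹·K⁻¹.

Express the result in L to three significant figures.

476 L

n(C) = 184 / 12.01 = 15.32 mol
n(O2) = PV/RT = (7.77 × 240) / (0.08206 × 579.15) = 39.24 mol
For 15.32 mol C, stoichiometry requires (1/1) × 15.32 = 15.32 mol O2; 39.24 mol is available, so C is limiting.
n(O2) consumed = (1/1) × 15.32 = 15.32 mol; remaining = 39.24 − 15.32 = 23.92 mol
V(O2) = nRT/P = 23.92 × 0.08206 × 1006.15 / 4.15 = 475.9 L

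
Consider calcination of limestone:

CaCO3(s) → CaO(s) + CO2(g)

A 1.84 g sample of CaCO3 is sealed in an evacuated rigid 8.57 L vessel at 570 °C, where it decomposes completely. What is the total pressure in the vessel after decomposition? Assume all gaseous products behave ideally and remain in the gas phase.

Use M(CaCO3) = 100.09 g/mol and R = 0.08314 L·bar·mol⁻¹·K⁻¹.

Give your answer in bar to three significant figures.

0.150 bar

n(CaCO3) = 1.84 / 100.09 = 0.01838 mol
n(gas produced) = (1/1) × 0.01838 = 0.01838 mol
P = nRT/V = 0.01838 × 0.08314 × 843.15 / 8.57 = 0.1503 bar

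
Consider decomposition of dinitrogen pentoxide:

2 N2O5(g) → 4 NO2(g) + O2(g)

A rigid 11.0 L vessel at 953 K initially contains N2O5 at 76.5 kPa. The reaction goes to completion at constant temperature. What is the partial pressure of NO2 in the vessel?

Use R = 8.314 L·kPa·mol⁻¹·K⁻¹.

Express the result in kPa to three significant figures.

153 kPa

n(N2O5)₀ = PV/RT = (76.5 × 11.0) / (8.314 × 953) = 0.1062 mol
n(NO2) = (4/2) × 0.1062 = 0.2124 mol
P(NO2) = nRT/V = 0.2124 × 8.314 × 953 / 11.0 = 153.0 kPa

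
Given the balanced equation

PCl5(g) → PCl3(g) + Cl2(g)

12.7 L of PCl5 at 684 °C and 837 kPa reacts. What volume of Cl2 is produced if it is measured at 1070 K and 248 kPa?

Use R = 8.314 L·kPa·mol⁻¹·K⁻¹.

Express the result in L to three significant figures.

n(PCl5) = PV/RT = (837 × 12.7) / (8.314 × 957.15) = 1.336 mol
n(Cl2) = (1/1) × 1.336 = 1.336 mol
V = nRT/P = 1.336 × 8.314 × 1070 / 248 = 47.92 L

47.9 L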